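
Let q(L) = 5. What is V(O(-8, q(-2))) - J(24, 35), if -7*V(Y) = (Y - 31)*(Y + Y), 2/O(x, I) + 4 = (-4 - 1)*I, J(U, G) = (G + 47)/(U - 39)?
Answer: 428674/88305 ≈ 4.8545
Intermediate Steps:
J(U, G) = (47 + G)/(-39 + U)
O(x, I) = 2/(-4 - 5*I) (O(x, I) = 2/(-4 + (-4 - 1)*I) = 2/(-4 - 5*I))
V(Y) = -2*Y*(-31 + Y)/7 (V(Y) = -(Y - 31)*(Y + Y)/7 = -(-31 + Y)*2*Y/7 = -2*Y*(-31 + Y)/7)
V(O(-8, q(-2))) - J(24, 35) = 2*(-2/(4 + 5*5))*(31 - (-2)/(4 + 5*5))/7 - (47 + 35)/(-39 + 24) = 2*(-2/(4 + 25))*(31 - (-2)/(4 + 25))/7 - 82/(-15) = 2*(-2/29)*(31 - (-2)/29)/7 - (-1)*82/15 = 2*(-2*1/29)*(31 - (-2)/29)/7 - 1*(-82/15) = (2/7)*(-2/29)*(31 - 1*(-2/29)) + 82/15 = (2/7)*(-2/29)*(31 + 2/29) + 82/15 = (2/7)*(-2/29)*(901/29) + 82/15 = -3604/5887 + 82/15 = 428674/88305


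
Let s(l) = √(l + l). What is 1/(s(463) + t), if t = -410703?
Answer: -410703/168676953283 - √926/168676953283 ≈ -2.4350e-6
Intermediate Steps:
s(l) = √2*√l (s(l) = √(2*l) = √2*√l)
1/(s(463) + t) = 1/(√2*√463 - 410703) = 1/(√926 - 410703) = 1/(-410703 + √926)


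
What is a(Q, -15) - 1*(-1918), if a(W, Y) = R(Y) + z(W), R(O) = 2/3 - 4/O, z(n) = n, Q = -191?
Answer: 25919/15 ≈ 1727.9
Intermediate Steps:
R(O) = ⅔ - 4/O (R(O) = 2*(⅓) - 4/O = ⅔ - 4/O)
a(W, Y) = ⅔ + W - 4/Y (a(W, Y) = (⅔ - 4/Y) + W = ⅔ + W - 4/Y)
a(Q, -15) - 1*(-1918) = (⅔ - 191 - 4/(-15)) - 1*(-1918) = (⅔ - 191 - 4*(-1/15)) + 1918 = (⅔ - 191 + 4/15) + 1918 = -2851/15 + 1918 = 25919/15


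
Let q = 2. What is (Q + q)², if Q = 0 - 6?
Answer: 16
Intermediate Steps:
Q = -6
(Q + q)² = (-6 + 2)² = (-4)² = 16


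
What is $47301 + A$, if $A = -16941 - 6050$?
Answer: $24310$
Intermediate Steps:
$A = -22991$
$47301 + A = 47301 - 22991 = 24310$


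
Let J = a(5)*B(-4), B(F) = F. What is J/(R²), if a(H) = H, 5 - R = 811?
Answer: -5/162409 ≈ -3.0786e-5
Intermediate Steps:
R = -806 (R = 5 - 1*811 = 5 - 811 = -806)
J = -20 (J = 5*(-4) = -20)
J/(R²) = -20/((-806)²) = -20/649636 = -20*1/649636 = -5/162409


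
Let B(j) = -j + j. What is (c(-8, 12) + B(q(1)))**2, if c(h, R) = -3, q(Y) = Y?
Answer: 9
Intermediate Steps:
B(j) = 0
(c(-8, 12) + B(q(1)))**2 = (-3 + 0)**2 = (-3)**2 = 9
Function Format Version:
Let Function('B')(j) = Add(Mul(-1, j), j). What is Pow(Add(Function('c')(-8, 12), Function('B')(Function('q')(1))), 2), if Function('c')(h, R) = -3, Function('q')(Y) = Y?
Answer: 9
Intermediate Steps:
Function('B')(j) = 0
Pow(Add(Function('c')(-8, 12), Function('B')(Function('q')(1))), 2) = Pow(Add(-3, 0), 2) = Pow(-3, 2) = 9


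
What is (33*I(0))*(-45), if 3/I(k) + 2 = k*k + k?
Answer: 4455/2 ≈ 2227.5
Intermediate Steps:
I(k) = 3/(-2 + k + k**2) (I(k) = 3/(-2 + (k*k + k)) = 3/(-2 + (k**2 + k)) = 3/(-2 + (k + k**2)) = 3/(-2 + k + k**2))
(33*I(0))*(-45) = (33*(3/(-2 + 0 + 0**2)))*(-45) = (33*(3/(-2 + 0 + 0)))*(-45) = (33*(3/(-2)))*(-45) = (33*(3*(-1/2)))*(-45) = (33*(-3/2))*(-45) = -99/2*(-45) = 4455/2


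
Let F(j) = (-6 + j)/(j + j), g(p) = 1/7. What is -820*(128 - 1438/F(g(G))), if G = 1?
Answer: -162480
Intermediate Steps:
g(p) = ⅐
F(j) = (-6 + j)/(2*j) (F(j) = (-6 + j)/((2*j)) = (-6 + j)*(1/(2*j)) = (-6 + j)/(2*j))
-820*(128 - 1438/F(g(G))) = -820*(128 - 1438*2/(7*(-6 + ⅐))) = -820*(128 - 1438/((½)*7*(-41/7))) = -820*(128 - 1438/(-41/2)) = -820*(128 - 1438*(-2/41)) = -820*(128 + 2876/41) = -820*8124/41 = -162480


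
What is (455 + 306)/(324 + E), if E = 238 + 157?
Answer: 761/719 ≈ 1.0584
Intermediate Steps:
E = 395
(455 + 306)/(324 + E) = (455 + 306)/(324 + 395) = 761/719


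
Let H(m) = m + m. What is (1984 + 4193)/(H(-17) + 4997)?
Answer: 6177/4963 ≈ 1.2446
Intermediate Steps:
H(m) = 2*m
(1984 + 4193)/(H(-17) + 4997) = (1984 + 4193)/(2*(-17) + 4997) = 6177/(-34 + 4997) = 6177/4963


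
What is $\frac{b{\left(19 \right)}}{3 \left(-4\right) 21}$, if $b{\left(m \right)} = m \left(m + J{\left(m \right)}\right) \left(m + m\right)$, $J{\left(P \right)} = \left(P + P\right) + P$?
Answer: $- \frac{13718}{63} \approx -217.75$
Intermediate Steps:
$J{\left(P \right)} = 3 P$ ($J{\left(P \right)} = 2 P + P = 3 P$)
$b{\left(m \right)} = 8 m^{3}$ ($b{\left(m \right)} = m \left(m + 3 m\right) \left(m + m\right) = m 4 m 2 m = m 8 m^{2} = 8 m^{3}$)
$\frac{b{\left(19 \right)}}{3 \left(-4\right) 21} = \frac{8 \cdot 19^{3}}{3 \left(-4\right) 21} = \frac{8 \cdot 6859}{\left(-12\right) 21} = \frac{54872}{-252} = 54872 \left(- \frac{1}{252}\right) = - \frac{13718}{63}$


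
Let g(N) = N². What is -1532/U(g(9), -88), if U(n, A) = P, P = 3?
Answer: -1532/3 ≈ -510.67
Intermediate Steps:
U(n, A) = 3
-1532/U(g(9), -88) = -1532/3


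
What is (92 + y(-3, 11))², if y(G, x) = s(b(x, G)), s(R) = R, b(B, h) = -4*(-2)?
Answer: 10000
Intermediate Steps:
b(B, h) = 8
y(G, x) = 8
(92 + y(-3, 11))² = (92 + 8)² = 100² = 10000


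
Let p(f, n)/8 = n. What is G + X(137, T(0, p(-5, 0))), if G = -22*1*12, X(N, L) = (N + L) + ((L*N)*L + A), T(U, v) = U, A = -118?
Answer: -245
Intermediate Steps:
p(f, n) = 8*n
X(N, L) = -118 + L + N + N*L² (X(N, L) = (N + L) + ((L*N)*L - 118) = (L + N) + (N*L² - 118) = (L + N) + (-118 + N*L²) = -118 + L + N + N*L²)
G = -264 (G = -22*12 = -264)
G + X(137, T(0, p(-5, 0))) = -264 + (-118 + 0 + 137 + 137*0²) = -264 + (-118 + 0 + 137 + 137*0) = -264 + (-118 + 0 + 137 + 0) = -264 + 19 = -245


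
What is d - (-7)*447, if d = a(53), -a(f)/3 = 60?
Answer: 2949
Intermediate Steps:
a(f) = -180 (a(f) = -3*60 = -180)
d = -180
d - (-7)*447 = -180 - (-7)*447 = -180 - 1*(-3129) = -180 + 3129 = 2949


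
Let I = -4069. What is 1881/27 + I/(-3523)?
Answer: 57578/813 ≈ 70.822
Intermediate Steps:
1881/27 + I/(-3523) = 1881/27 - 4069/(-3523) = 1881*(1/27) - 4069*(-1/3523) = 209/3 + 313/271 = 57578/813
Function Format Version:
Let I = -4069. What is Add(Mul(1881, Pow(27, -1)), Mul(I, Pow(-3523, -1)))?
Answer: Rational(57578, 813) ≈ 70.822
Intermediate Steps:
Add(Mul(1881, Pow(27, -1)), Mul(I, Pow(-3523, -1))) = Add(Mul(1881, Pow(27, -1)), Mul(-4069, Pow(-3523, -1))) = Add(Mul(1881, Rational(1, 27)), Mul(-4069, Rational(-1, 3523))) = Add(Rational(209, 3), Rational(313, 271)) = Rational(57578, 813)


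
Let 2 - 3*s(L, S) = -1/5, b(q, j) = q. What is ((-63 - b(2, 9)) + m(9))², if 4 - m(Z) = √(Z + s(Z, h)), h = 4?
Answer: (915 + √2190)²/225 ≈ 4111.4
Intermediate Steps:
s(L, S) = 11/15 (s(L, S) = ⅔ - (-1)/(3*5) = ⅔ - ⅓*(-⅕) = ⅔ + 1/15 = 11/15)
m(Z) = 4 - √(11/15 + Z) (m(Z) = 4 - √(Z + 11/15) = 4 - √(11/15 + Z))
((-63 - b(2, 9)) + m(9))² = ((-63 - 1*2) + (4 - √(165 + 225*9)/15))² = ((-63 - 2) + (4 - √(165 + 2025)/15))² = (-65 + (4 - √2190/15))² = (-61 - √2190/15)²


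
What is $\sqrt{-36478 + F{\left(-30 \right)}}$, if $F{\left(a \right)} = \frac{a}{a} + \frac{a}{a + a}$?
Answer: $\frac{i \sqrt{145906}}{2} \approx 190.99 i$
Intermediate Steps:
$F{\left(a \right)} = \frac{3}{2}$ ($F{\left(a \right)} = 1 + \frac{a}{2 a} = 1 + a \frac{1}{2 a} = 1 + \frac{1}{2} = \frac{3}{2}$)
$\sqrt{-36478 + F{\left(-30 \right)}} = \sqrt{-36478 + \frac{3}{2}} = \sqrt{- \frac{72953}{2}} = \frac{i \sqrt{145906}}{2}$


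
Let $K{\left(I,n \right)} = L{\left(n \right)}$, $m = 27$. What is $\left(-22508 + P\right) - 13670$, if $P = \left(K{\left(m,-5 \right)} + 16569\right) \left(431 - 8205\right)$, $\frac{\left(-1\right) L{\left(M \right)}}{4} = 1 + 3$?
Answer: $-128719200$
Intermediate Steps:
$L{\left(M \right)} = -16$ ($L{\left(M \right)} = - 4 \left(1 + 3\right) = \left(-4\right) 4 = -16$)
$K{\left(I,n \right)} = -16$
$P = -128683022$ ($P = \left(-16 + 16569\right) \left(431 - 8205\right) = 16553 \left(-7774\right) = -128683022$)
$\left(-22508 + P\right) - 13670 = \left(-22508 - 128683022\right) - 13670 = -128705530 - 13670 = -128719200$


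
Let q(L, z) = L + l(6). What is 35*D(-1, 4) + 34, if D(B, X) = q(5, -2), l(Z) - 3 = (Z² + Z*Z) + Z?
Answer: 3044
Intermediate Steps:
l(Z) = 3 + Z + 2*Z² (l(Z) = 3 + ((Z² + Z*Z) + Z) = 3 + ((Z² + Z²) + Z) = 3 + (2*Z² + Z) = 3 + (Z + 2*Z²) = 3 + Z + 2*Z²)
q(L, z) = 81 + L (q(L, z) = L + (3 + 6 + 2*6²) = L + (3 + 6 + 2*36) = L + (3 + 6 + 72) = L + 81 = 81 + L)
D(B, X) = 86 (D(B, X) = 81 + 5 = 86)
35*D(-1, 4) + 34 = 35*86 + 34 = 3010 + 34 = 3044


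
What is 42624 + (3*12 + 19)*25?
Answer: 43999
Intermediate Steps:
42624 + (3*12 + 19)*25 = 42624 + (36 + 19)*25 = 42624 + 55*25 = 42624 + 1375 = 43999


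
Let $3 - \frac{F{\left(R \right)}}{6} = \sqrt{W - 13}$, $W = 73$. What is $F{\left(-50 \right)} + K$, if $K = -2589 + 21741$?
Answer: $19170 - 12 \sqrt{15} \approx 19124.0$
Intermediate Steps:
$K = 19152$
$F{\left(R \right)} = 18 - 12 \sqrt{15}$ ($F{\left(R \right)} = 18 - 6 \sqrt{73 - 13} = 18 - 6 \sqrt{60} = 18 - 6 \cdot 2 \sqrt{15} = 18 - 12 \sqrt{15}$)
$F{\left(-50 \right)} + K = \left(18 - 12 \sqrt{15}\right) + 19152 = 19170 - 12 \sqrt{15}$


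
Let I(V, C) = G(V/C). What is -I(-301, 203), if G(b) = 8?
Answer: -8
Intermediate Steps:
I(V, C) = 8
-I(-301, 203) = -1*8 = -8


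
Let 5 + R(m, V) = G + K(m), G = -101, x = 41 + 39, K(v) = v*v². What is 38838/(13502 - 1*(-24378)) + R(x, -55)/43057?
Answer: 10531396243/815499580 ≈ 12.914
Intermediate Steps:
K(v) = v³
x = 80
R(m, V) = -106 + m³ (R(m, V) = -5 + (-101 + m³) = -106 + m³)
38838/(13502 - 1*(-24378)) + R(x, -55)/43057 = 38838/(13502 - 1*(-24378)) + (-106 + 80³)/43057 = 38838/(13502 + 24378) + (-106 + 512000)*(1/43057) = 38838/37880 + 511894*(1/43057) = 38838*(1/37880) + 511894/43057 = 19419/18940 + 511894/43057 = 10531396243/815499580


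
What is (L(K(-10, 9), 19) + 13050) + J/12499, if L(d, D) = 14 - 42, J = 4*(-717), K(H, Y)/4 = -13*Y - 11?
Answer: 162759110/12499 ≈ 13022.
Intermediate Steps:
K(H, Y) = -44 - 52*Y (K(H, Y) = 4*(-13*Y - 11) = 4*(-11 - 13*Y) = -44 - 52*Y)
J = -2868
L(d, D) = -28
(L(K(-10, 9), 19) + 13050) + J/12499 = (-28 + 13050) - 2868/12499 = 13022 - 2868*1/12499 = 13022 - 2868/12499 = 162759110/12499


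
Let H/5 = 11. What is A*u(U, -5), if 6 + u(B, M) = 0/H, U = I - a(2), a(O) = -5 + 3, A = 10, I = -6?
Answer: -60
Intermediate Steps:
H = 55 (H = 5*11 = 55)
a(O) = -2
U = -4 (U = -6 - 1*(-2) = -6 + 2 = -4)
u(B, M) = -6 (u(B, M) = -6 + 0/55 = -6 + 0*(1/55) = -6 + 0 = -6)
A*u(U, -5) = 10*(-6) = -60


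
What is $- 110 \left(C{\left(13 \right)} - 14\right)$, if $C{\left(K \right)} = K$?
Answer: $110$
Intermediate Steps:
$- 110 \left(C{\left(13 \right)} - 14\right) = - 110 \left(13 - 14\right) = \left(-110\right) \left(-1\right) = 110$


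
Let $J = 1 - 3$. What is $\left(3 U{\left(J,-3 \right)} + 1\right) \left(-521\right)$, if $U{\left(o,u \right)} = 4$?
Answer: $-6773$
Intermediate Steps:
$J = -2$ ($J = 1 - 3 = -2$)
$\left(3 U{\left(J,-3 \right)} + 1\right) \left(-521\right) = \left(3 \cdot 4 + 1\right) \left(-521\right) = \left(12 + 1\right) \left(-521\right) = 13 \left(-521\right) = -6773$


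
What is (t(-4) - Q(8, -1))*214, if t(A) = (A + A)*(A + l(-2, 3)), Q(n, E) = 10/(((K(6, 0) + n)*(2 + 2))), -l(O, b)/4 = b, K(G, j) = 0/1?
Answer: 218601/8 ≈ 27325.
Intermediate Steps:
K(G, j) = 0 (K(G, j) = 0*1 = 0)
l(O, b) = -4*b
Q(n, E) = 5/(2*n) (Q(n, E) = 10/(((0 + n)*(2 + 2))) = 10/((n*4)) = 10/((4*n)) = 10*(1/(4*n)) = 5/(2*n))
t(A) = 2*A*(-12 + A) (t(A) = (A + A)*(A - 4*3) = (2*A)*(A - 12) = (2*A)*(-12 + A) = 2*A*(-12 + A))
(t(-4) - Q(8, -1))*214 = (2*(-4)*(-12 - 4) - 5/(2*8))*214 = (2*(-4)*(-16) - 5/(2*8))*214 = (128 - 1*5/16)*214 = (128 - 5/16)*214 = (2043/16)*214 = 218601/8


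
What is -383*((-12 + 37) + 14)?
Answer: -14937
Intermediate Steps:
-383*((-12 + 37) + 14) = -383*(25 + 14) = -383*39 = -14937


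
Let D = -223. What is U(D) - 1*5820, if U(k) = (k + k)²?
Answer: 193096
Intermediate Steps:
U(k) = 4*k² (U(k) = (2*k)² = 4*k²)
U(D) - 1*5820 = 4*(-223)² - 1*5820 = 4*49729 - 5820 = 198916 - 5820 = 193096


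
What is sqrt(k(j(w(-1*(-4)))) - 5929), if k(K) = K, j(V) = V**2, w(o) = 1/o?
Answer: I*sqrt(94863)/4 ≈ 77.0*I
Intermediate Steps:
w(o) = 1/o
sqrt(k(j(w(-1*(-4)))) - 5929) = sqrt((1/(-1*(-4)))**2 - 5929) = sqrt((1/4)**2 - 5929) = sqrt(1/16 - 5929) = sqrt(-94863/16) = I*sqrt(94863)/4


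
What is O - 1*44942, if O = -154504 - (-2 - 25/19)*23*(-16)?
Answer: -3812658/19 ≈ -2.0067e+5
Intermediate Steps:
O = -2958760/19 (O = -154504 - (-2 - 25/19)*23*(-16) = -154504 - (-63/19*23)*(-16) = -154504 - (-1449)*(-16)/19 = -154504 - 1*23184/19 = -154504 - 23184/19 = -2958760/19 ≈ -1.5572e+5)
O - 1*44942 = -2958760/19 - 1*44942 = -2958760/19 - 44942 = -3812658/19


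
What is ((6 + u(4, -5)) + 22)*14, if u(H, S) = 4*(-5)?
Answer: 112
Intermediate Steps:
u(H, S) = -20
((6 + u(4, -5)) + 22)*14 = ((6 - 20) + 22)*14 = (-14 + 22)*14 = 8*14 = 112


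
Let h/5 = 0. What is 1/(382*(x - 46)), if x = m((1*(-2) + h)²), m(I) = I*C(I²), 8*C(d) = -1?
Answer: -1/17763 ≈ -5.6297e-5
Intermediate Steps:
h = 0 (h = 5*0 = 0)
C(d) = -⅛ (C(d) = (⅛)*(-1) = -⅛)
m(I) = -I/8 (m(I) = I*(-⅛) = -I/8)
x = -½ (x = -(1*(-2) + 0)²/8 = -(-2 + 0)²/8 = -⅛*(-2)² = -⅛*4 = -½ ≈ -0.50000)
1/(382*(x - 46)) = 1/(382*(-½ - 46)) = 1/(382*(-93/2)) = 1/(-17763) = -1/17763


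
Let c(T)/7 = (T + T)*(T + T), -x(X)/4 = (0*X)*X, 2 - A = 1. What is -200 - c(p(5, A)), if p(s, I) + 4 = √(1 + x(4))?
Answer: -452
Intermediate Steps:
A = 1 (A = 2 - 1*1 = 2 - 1 = 1)
x(X) = 0 (x(X) = -4*0*X*X = -0*X = -4*0 = 0)
p(s, I) = -3 (p(s, I) = -4 + √(1 + 0) = -4 + √1 = -4 + 1 = -3)
c(T) = 28*T² (c(T) = 7*((T + T)*(T + T)) = 7*((2*T)*(2*T)) = 7*(4*T²) = 28*T²)
-200 - c(p(5, A)) = -200 - 28*(-3)² = -200 - 28*9 = -200 - 1*252 = -200 - 252 = -452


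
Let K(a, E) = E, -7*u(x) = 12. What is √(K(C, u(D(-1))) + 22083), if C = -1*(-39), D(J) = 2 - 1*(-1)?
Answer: √1081983/7 ≈ 148.60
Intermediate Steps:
D(J) = 3 (D(J) = 2 + 1 = 3)
u(x) = -12/7 (u(x) = -⅐*12 = -12/7)
C = 39
√(K(C, u(D(-1))) + 22083) = √(-12/7 + 22083) = √(154569/7) = √1081983/7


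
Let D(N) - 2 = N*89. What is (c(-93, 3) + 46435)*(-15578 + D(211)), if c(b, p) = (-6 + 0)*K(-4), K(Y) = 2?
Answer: 148692869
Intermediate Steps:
D(N) = 2 + 89*N (D(N) = 2 + N*89 = 2 + 89*N)
c(b, p) = -12 (c(b, p) = (-6 + 0)*2 = -6*2 = -12)
(c(-93, 3) + 46435)*(-15578 + D(211)) = (-12 + 46435)*(-15578 + (2 + 89*211)) = 46423*(-15578 + (2 + 18779)) = 46423*(-15578 + 18781) = 46423*3203 = 148692869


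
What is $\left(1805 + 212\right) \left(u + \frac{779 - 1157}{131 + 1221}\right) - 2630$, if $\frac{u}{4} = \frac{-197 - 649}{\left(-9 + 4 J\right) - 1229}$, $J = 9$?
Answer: $\frac{1009413571}{406276} \approx 2484.6$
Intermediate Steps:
$u = \frac{1692}{601}$ ($u = 4 \frac{-197 - 649}{\left(-9 + 4 \cdot 9\right) - 1229} = 4 \left(- \frac{846}{\left(-9 + 36\right) - 1229}\right) = 4 \left(- \frac{846}{27 - 1229}\right) = 4 \left(- \frac{846}{-1202}\right) = 4 \left(\left(-846\right) \left(- \frac{1}{1202}\right)\right) = 4 \cdot \frac{423}{601} = \frac{1692}{601} \approx 2.8153$)
$\left(1805 + 212\right) \left(u + \frac{779 - 1157}{131 + 1221}\right) - 2630 = \left(1805 + 212\right) \left(\frac{1692}{601} + \frac{779 - 1157}{131 + 1221}\right) - 2630 = 2017 \left(\frac{1692}{601} - \frac{378}{1352}\right) - 2630 = 2017 \left(\frac{1692}{601} - \frac{189}{676}\right) - 2630 = 2017 \cdot \frac{1030203}{406276} - 2630 = \frac{2077919451}{406276} - 2630 = \frac{1009413571}{406276}$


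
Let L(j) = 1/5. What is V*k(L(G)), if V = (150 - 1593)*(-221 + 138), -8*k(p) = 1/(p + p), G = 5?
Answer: -598845/16 ≈ -37428.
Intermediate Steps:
L(j) = 1/5
k(p) = -1/(16*p) (k(p) = -1/(8*(p + p)) = -1/(2*p)/8 = -1/(16*p))
V = 119769 (V = -1443*(-83) = 119769)
V*k(L(G)) = 119769*(-1/(16*1/5)) = 119769*(-1/16*5) = 119769*(-5/16) = -598845/16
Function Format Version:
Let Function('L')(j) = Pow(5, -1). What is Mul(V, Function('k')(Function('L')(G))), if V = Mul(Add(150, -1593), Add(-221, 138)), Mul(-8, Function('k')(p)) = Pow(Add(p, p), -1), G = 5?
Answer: Rational(-598845, 16) ≈ -37428.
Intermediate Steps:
Function('L')(j) = Rational(1, 5)
Function('k')(p) = Mul(Rational(-1, 16), Pow(p, -1)) (Function('k')(p) = Mul(Rational(-1, 8), Pow(Add(p, p), -1)) = Mul(Rational(-1, 8), Pow(Mul(2, p), -1)) = Mul(Rational(-1, 8), Mul(Rational(1, 2), Pow(p, -1))) = Mul(Rational(-1, 16), Pow(p, -1)))
V = 119769 (V = Mul(-1443, -83) = 119769)
Mul(V, Function('k')(Function('L')(G))) = Mul(119769, Mul(Rational(-1, 16), Pow(Rational(1, 5), -1))) = Mul(119769, Mul(Rational(-1, 16), 5)) = Mul(119769, Rational(-5, 16)) = Rational(-598845, 16)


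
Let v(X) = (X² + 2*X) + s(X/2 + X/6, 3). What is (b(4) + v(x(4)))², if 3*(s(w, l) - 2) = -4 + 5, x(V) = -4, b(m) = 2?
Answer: 1369/9 ≈ 152.11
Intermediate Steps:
s(w, l) = 7/3 (s(w, l) = 2 + (-4 + 5)/3 = 2 + (⅓)*1 = 2 + ⅓ = 7/3)
v(X) = 7/3 + X² + 2*X (v(X) = (X² + 2*X) + 7/3 = 7/3 + X² + 2*X)
(b(4) + v(x(4)))² = (2 + (7/3 + (-4)² + 2*(-4)))² = (2 + (7/3 + 16 - 8))² = (2 + 31/3)² = (37/3)² = 1369/9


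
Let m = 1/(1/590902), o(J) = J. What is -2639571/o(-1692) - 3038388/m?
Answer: 259097805091/166634364 ≈ 1554.9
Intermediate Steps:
m = 590902 (m = 1/(1/590902) = 590902)
-2639571/o(-1692) - 3038388/m = -2639571/(-1692) - 3038388/590902 = -2639571*(-1/1692) - 3038388*1/590902 = 879857/564 - 1519194/295451 = 259097805091/166634364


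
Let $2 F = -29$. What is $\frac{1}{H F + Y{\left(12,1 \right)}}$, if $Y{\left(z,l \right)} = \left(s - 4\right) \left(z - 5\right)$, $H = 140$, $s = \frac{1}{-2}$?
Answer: $- \frac{2}{4123} \approx -0.00048508$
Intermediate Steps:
$s = - \frac{1}{2} \approx -0.5$
$F = - \frac{29}{2}$ ($F = \frac{1}{2} \left(-29\right) = - \frac{29}{2} \approx -14.5$)
$Y{\left(z,l \right)} = \frac{45}{2} - \frac{9 z}{2}$ ($Y{\left(z,l \right)} = \left(- \frac{1}{2} - 4\right) \left(z - 5\right) = - \frac{9 \left(-5 + z\right)}{2} = \frac{45}{2} - \frac{9 z}{2}$)
$\frac{1}{H F + Y{\left(12,1 \right)}} = \frac{1}{140 \left(- \frac{29}{2}\right) + \left(\frac{45}{2} - 54\right)} = \frac{1}{-2030 + \left(\frac{45}{2} - 54\right)} = \frac{1}{-2030 - \frac{63}{2}} = \frac{1}{- \frac{4123}{2}} = - \frac{2}{4123}$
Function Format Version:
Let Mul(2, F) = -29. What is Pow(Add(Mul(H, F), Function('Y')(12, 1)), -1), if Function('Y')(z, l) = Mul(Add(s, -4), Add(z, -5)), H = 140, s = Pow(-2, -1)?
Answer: Rational(-2, 4123) ≈ -0.00048508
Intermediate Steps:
s = Rational(-1, 2) ≈ -0.50000
F = Rational(-29, 2) (F = Mul(Rational(1, 2), -29) = Rational(-29, 2) ≈ -14.500)
Function('Y')(z, l) = Add(Rational(45, 2), Mul(Rational(-9, 2), z)) (Function('Y')(z, l) = Mul(Add(Rational(-1, 2), -4), Add(z, -5)) = Mul(Rational(-9, 2), Add(-5, z)) = Add(Rational(45, 2), Mul(Rational(-9, 2), z)))
Pow(Add(Mul(H, F), Function('Y')(12, 1)), -1) = Pow(Add(Mul(140, Rational(-29, 2)), Add(Rational(45, 2), Mul(Rational(-9, 2), 12))), -1) = Pow(Add(-2030, Add(Rational(45, 2), -54)), -1) = Pow(Add(-2030, Rational(-63, 2)), -1) = Pow(Rational(-4123, 2), -1) = Rational(-2, 4123)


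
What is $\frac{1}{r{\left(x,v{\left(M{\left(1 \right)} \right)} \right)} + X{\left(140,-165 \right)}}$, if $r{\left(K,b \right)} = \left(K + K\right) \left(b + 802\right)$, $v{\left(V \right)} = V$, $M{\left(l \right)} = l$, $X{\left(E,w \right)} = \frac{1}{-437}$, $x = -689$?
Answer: $- \frac{437}{483555359} \approx -9.0372 \cdot 10^{-7}$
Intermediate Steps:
$X{\left(E,w \right)} = - \frac{1}{437}$
$r{\left(K,b \right)} = 2 K \left(802 + b\right)$
$\frac{1}{r{\left(x,v{\left(M{\left(1 \right)} \right)} \right)} + X{\left(140,-165 \right)}} = \frac{1}{2 \left(-689\right) \left(802 + 1\right) - \frac{1}{437}} = \frac{1}{2 \left(-689\right) 803 - \frac{1}{437}} = \frac{1}{-1106534 - \frac{1}{437}} = \frac{1}{- \frac{483555359}{437}} = - \frac{437}{483555359}$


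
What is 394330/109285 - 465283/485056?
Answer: 196396755/74138944 ≈ 2.6490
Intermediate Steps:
394330/109285 - 465283/485056 = 394330*(1/109285) - 465283*1/485056 = 78866/21857 - 35791/37312 = 196396755/74138944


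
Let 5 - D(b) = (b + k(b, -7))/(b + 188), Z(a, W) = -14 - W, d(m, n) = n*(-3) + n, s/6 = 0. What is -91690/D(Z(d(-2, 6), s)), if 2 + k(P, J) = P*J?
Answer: -3988515/197 ≈ -20246.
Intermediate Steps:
s = 0 (s = 6*0 = 0)
k(P, J) = -2 + J*P (k(P, J) = -2 + P*J = -2 + J*P)
d(m, n) = -2*n (d(m, n) = -3*n + n = -2*n)
D(b) = 5 - (-2 - 6*b)/(188 + b) (D(b) = 5 - (b + (-2 - 7*b))/(b + 188) = 5 - (-2 - 6*b)/(188 + b))
-91690/D(Z(d(-2, 6), s)) = -91690*(188 + (-14 - 1*0))/(942 + 11*(-14 - 1*0)) = -91690*(188 + (-14 + 0))/(942 + 11*(-14 + 0)) = -91690*(188 - 14)/(942 + 11*(-14)) = -91690*174/(942 - 154) = -91690/((1/174)*788) = -91690/394/87 = -91690*87/394 = -3988515/197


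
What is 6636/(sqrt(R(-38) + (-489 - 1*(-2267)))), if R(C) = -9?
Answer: 6636*sqrt(1769)/1769 ≈ 157.78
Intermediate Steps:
6636/(sqrt(R(-38) + (-489 - 1*(-2267)))) = 6636/(sqrt(-9 + (-489 - 1*(-2267)))) = 6636/(sqrt(-9 + (-489 + 2267))) = 6636/(sqrt(-9 + 1778)) = 6636/(sqrt(1769)) = 6636*(sqrt(1769)/1769) = 6636*sqrt(1769)/1769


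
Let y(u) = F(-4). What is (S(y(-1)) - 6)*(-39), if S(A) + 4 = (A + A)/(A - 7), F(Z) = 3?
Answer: 897/2 ≈ 448.50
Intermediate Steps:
y(u) = 3
S(A) = -4 + 2*A/(-7 + A) (S(A) = -4 + (A + A)/(A - 7) = -4 + (2*A)/(-7 + A) = -4 + 2*A/(-7 + A))
(S(y(-1)) - 6)*(-39) = (2*(14 - 1*3)/(-7 + 3) - 6)*(-39) = (2*(14 - 3)/(-4) - 6)*(-39) = (2*(-¼)*11 - 6)*(-39) = (-11/2 - 6)*(-39) = -23/2*(-39) = 897/2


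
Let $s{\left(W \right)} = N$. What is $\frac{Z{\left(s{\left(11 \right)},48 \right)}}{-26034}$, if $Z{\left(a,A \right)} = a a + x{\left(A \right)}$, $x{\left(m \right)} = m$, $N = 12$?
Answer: $- \frac{32}{4339} \approx -0.007375$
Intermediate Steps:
$s{\left(W \right)} = 12$
$Z{\left(a,A \right)} = A + a^{2}$ ($Z{\left(a,A \right)} = a a + A = a^{2} + A = A + a^{2}$)
$\frac{Z{\left(s{\left(11 \right)},48 \right)}}{-26034} = \frac{48 + 12^{2}}{-26034} = \left(48 + 144\right) \left(- \frac{1}{26034}\right) = 192 \left(- \frac{1}{26034}\right) = - \frac{32}{4339}$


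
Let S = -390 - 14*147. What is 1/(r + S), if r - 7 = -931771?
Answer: -1/934212 ≈ -1.0704e-6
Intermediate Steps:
r = -931764 (r = 7 - 931771 = -931764)
S = -2448 (S = -390 - 2058 = -2448)
1/(r + S) = 1/(-931764 - 2448) = 1/(-934212) = -1/934212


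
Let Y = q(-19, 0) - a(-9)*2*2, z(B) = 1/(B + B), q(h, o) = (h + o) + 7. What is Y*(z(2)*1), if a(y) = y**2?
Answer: -84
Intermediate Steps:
q(h, o) = 7 + h + o
z(B) = 1/(2*B)
Y = -336 (Y = (7 - 19 + 0) - (-9)**2*2*2 = -12 - 81*4 = -12 - 1*324 = -12 - 324 = -336)
Y*(z(2)*1) = -336*(1/2)/2 = -336*(1/2)*(1/2) = -84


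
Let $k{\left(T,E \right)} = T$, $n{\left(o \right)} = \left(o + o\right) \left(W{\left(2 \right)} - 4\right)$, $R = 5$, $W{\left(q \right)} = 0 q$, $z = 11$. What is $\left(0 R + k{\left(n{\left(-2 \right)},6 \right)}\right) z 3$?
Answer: $528$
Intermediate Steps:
$W{\left(q \right)} = 0$
$n{\left(o \right)} = - 8 o$ ($n{\left(o \right)} = \left(o + o\right) \left(0 - 4\right) = 2 o \left(-4\right) = - 8 o$)
$\left(0 R + k{\left(n{\left(-2 \right)},6 \right)}\right) z 3 = \left(0 \cdot 5 - -16\right) 11 \cdot 3 = \left(0 + 16\right) 11 \cdot 3 = 16 \cdot 11 \cdot 3 = 176 \cdot 3 = 528$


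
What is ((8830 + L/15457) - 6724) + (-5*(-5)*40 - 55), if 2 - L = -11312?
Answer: 47170621/15457 ≈ 3051.7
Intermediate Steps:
L = 11314 (L = 2 - 1*(-11312) = 2 + 11312 = 11314)
((8830 + L/15457) - 6724) + (-5*(-5)*40 - 55) = ((8830 + 11314/15457) - 6724) + (-5*(-5)*40 - 55) = ((8830 + 11314*(1/15457)) - 6724) + (25*40 - 55) = ((8830 + 11314/15457) - 6724) + (1000 - 55) = (136496624/15457 - 6724) + 945 = 32563756/15457 + 945 = 47170621/15457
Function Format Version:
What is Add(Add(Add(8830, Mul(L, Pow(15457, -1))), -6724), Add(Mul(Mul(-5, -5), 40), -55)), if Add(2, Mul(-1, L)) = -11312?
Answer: Rational(47170621, 15457) ≈ 3051.7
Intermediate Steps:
L = 11314 (L = Add(2, Mul(-1, -11312)) = Add(2, 11312) = 11314)
Add(Add(Add(8830, Mul(L, Pow(15457, -1))), -6724), Add(Mul(Mul(-5, -5), 40), -55)) = Add(Add(Add(8830, Mul(11314, Pow(15457, -1))), -6724), Add(Mul(Mul(-5, -5), 40), -55)) = Add(Add(Add(8830, Mul(11314, Rational(1, 15457))), -6724), Add(Mul(25, 40), -55)) = Add(Add(Add(8830, Rational(11314, 15457)), -6724), Add(1000, -55)) = Add(Add(Rational(136496624, 15457), -6724), 945) = Add(Rational(32563756, 15457), 945) = Rational(47170621, 15457)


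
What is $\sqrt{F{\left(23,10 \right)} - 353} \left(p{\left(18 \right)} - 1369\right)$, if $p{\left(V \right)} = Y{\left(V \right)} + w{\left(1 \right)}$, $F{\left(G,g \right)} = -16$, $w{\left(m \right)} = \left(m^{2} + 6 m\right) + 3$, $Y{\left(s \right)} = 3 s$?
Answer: $- 3915 i \sqrt{41} \approx - 25068.0 i$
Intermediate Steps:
$w{\left(m \right)} = 3 + m^{2} + 6 m$
$p{\left(V \right)} = 10 + 3 V$ ($p{\left(V \right)} = 3 V + \left(3 + 1^{2} + 6 \cdot 1\right) = 3 V + \left(3 + 1 + 6\right) = 3 V + 10 = 10 + 3 V$)
$\sqrt{F{\left(23,10 \right)} - 353} \left(p{\left(18 \right)} - 1369\right) = \sqrt{-16 - 353} \left(\left(10 + 3 \cdot 18\right) - 1369\right) = \sqrt{-369} \left(\left(10 + 54\right) - 1369\right) = 3 i \sqrt{41} \left(64 - 1369\right) = 3 i \sqrt{41} \left(-1305\right) = - 3915 i \sqrt{41}$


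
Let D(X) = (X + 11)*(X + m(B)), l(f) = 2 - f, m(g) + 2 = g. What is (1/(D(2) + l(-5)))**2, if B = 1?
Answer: 1/400 ≈ 0.0025000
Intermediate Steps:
m(g) = -2 + g
D(X) = (-1 + X)*(11 + X) (D(X) = (X + 11)*(X + (-2 + 1)) = (11 + X)*(X - 1) = (11 + X)*(-1 + X) = (-1 + X)*(11 + X))
(1/(D(2) + l(-5)))**2 = (1/((-11 + 2**2 + 10*2) + (2 - 1*(-5))))**2 = (1/((-11 + 4 + 20) + (2 + 5)))**2 = (1/(13 + 7))**2 = (1/20)**2 = 1/400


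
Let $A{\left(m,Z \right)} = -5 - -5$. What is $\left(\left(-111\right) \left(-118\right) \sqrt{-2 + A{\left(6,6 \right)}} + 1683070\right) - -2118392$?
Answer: $3801462 + 13098 i \sqrt{2} \approx 3.8015 \cdot 10^{6} + 18523.0 i$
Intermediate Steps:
$A{\left(m,Z \right)} = 0$ ($A{\left(m,Z \right)} = -5 + 5 = 0$)
$\left(\left(-111\right) \left(-118\right) \sqrt{-2 + A{\left(6,6 \right)}} + 1683070\right) - -2118392 = \left(\left(-111\right) \left(-118\right) \sqrt{-2 + 0} + 1683070\right) - -2118392 = \left(13098 \sqrt{-2} + 1683070\right) + 2118392 = \left(13098 i \sqrt{2} + 1683070\right) + 2118392 = \left(1683070 + 13098 i \sqrt{2}\right) + 2118392 = 3801462 + 13098 i \sqrt{2}$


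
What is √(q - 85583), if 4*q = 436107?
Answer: 55*√31/2 ≈ 153.11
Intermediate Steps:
q = 436107/4 (q = (¼)*436107 = 436107/4 ≈ 1.0903e+5)
√(q - 85583) = √(436107/4 - 85583) = √(93775/4) = 55*√31/2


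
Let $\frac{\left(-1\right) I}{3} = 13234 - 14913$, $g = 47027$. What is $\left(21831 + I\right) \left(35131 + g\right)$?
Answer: $2207421144$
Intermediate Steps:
$I = 5037$ ($I = - 3 \left(13234 - 14913\right) = \left(-3\right) \left(-1679\right) = 5037$)
$\left(21831 + I\right) \left(35131 + g\right) = \left(21831 + 5037\right) \left(35131 + 47027\right) = 26868 \cdot 82158 = 2207421144$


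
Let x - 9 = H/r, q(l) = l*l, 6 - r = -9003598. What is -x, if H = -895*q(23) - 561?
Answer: -20139605/2250901 ≈ -8.9474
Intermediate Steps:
r = 9003604 (r = 6 - 1*(-9003598) = 6 + 9003598 = 9003604)
q(l) = l²
H = -474016 (H = -895*23² - 561 = -895*529 - 561 = -473455 - 561 = -474016)
x = 20139605/2250901 (x = 9 - 474016/9003604 = 9 - 474016*1/9003604 = 9 - 118504/2250901 = 20139605/2250901 ≈ 8.9474)
-x = -1*20139605/2250901 = -20139605/2250901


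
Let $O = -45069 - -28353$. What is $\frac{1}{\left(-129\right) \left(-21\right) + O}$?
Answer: $- \frac{1}{14007} \approx -7.1393 \cdot 10^{-5}$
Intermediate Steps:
$O = -16716$ ($O = -45069 + 28353 = -16716$)
$\frac{1}{\left(-129\right) \left(-21\right) + O} = \frac{1}{\left(-129\right) \left(-21\right) - 16716} = \frac{1}{2709 - 16716} = \frac{1}{-14007} = - \frac{1}{14007}$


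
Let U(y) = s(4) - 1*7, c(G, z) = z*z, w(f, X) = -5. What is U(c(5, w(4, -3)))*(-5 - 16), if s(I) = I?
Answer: 63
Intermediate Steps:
c(G, z) = z**2
U(y) = -3 (U(y) = 4 - 1*7 = 4 - 7 = -3)
U(c(5, w(4, -3)))*(-5 - 16) = -3*(-5 - 16) = -3*(-21) = 63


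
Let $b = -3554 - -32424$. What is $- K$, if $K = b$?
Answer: $-28870$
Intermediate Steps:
$b = 28870$ ($b = -3554 + 32424 = 28870$)
$K = 28870$
$- K = \left(-1\right) 28870 = -28870$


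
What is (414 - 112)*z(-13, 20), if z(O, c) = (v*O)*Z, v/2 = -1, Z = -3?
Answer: -23556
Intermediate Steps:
v = -2 (v = 2*(-1) = -2)
z(O, c) = 6*O (z(O, c) = -2*O*(-3) = 6*O)
(414 - 112)*z(-13, 20) = (414 - 112)*(6*(-13)) = 302*(-78) = -23556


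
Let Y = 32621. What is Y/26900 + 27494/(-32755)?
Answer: 65782451/176221900 ≈ 0.37329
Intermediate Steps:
Y/26900 + 27494/(-32755) = 32621/26900 + 27494/(-32755) = 32621*(1/26900) + 27494*(-1/32755) = 32621/26900 - 27494/32755 = 65782451/176221900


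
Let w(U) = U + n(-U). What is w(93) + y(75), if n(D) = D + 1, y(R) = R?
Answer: 76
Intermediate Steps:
n(D) = 1 + D
w(U) = 1 (w(U) = U + (1 - U) = 1)
w(93) + y(75) = 1 + 75 = 76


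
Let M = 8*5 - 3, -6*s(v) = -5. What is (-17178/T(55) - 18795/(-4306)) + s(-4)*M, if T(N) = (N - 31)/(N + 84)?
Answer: -2569494883/25836 ≈ -99454.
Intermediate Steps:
T(N) = (-31 + N)/(84 + N)
s(v) = 5/6 (s(v) = -1/6*(-5) = 5/6)
M = 37 (M = 40 - 3 = 37)
(-17178/T(55) - 18795/(-4306)) + s(-4)*M = (-17178*(84 + 55)/(-31 + 55) - 18795/(-4306)) + (5/6)*37 = (-17178/(24/139) - 18795*(-1/4306)) + 185/6 = (-17178/((1/139)*24) + 18795/4306) + 185/6 = (-17178/24/139 + 18795/4306) + 185/6 = (-17178*139/24 + 18795/4306) + 185/6 = (-397957/4 + 18795/4306) + 185/6 = -856763831/8612 + 185/6 = -2569494883/25836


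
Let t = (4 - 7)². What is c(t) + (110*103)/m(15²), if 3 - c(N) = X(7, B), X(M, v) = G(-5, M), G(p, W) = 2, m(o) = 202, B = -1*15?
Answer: 5766/101 ≈ 57.089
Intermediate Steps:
B = -15
t = 9 (t = (-3)² = 9)
X(M, v) = 2
c(N) = 1 (c(N) = 3 - 1*2 = 3 - 2 = 1)
c(t) + (110*103)/m(15²) = 1 + (110*103)/202 = 1 + 11330*(1/202) = 1 + 5665/101 = 5766/101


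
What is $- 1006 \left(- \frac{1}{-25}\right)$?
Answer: $- \frac{1006}{25} \approx -40.24$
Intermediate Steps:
$- 1006 \left(- \frac{1}{-25}\right) = - 1006 \left(\left(-1\right) \left(- \frac{1}{25}\right)\right) = \left(-1006\right) \frac{1}{25} = - \frac{1006}{25}$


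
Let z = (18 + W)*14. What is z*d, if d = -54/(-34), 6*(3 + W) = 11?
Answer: 6363/17 ≈ 374.29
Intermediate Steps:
W = -7/6 (W = -3 + (1/6)*11 = -3 + 11/6 = -7/6 ≈ -1.1667)
z = 707/3 (z = (18 - 7/6)*14 = (101/6)*14 = 707/3 ≈ 235.67)
d = 27/17 (d = -54*(-1/34) = 27/17 ≈ 1.5882)
z*d = (707/3)*(27/17) = 6363/17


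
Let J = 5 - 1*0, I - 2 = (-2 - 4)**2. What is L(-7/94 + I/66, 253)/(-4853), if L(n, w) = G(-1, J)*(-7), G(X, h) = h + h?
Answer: 70/4853 ≈ 0.014424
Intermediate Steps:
I = 38 (I = 2 + (-2 - 4)**2 = 2 + (-6)**2 = 2 + 36 = 38)
J = 5 (J = 5 + 0 = 5)
G(X, h) = 2*h
L(n, w) = -70 (L(n, w) = (2*5)*(-7) = 10*(-7) = -70)
L(-7/94 + I/66, 253)/(-4853) = -70/(-4853) = -70*(-1/4853) = 70/4853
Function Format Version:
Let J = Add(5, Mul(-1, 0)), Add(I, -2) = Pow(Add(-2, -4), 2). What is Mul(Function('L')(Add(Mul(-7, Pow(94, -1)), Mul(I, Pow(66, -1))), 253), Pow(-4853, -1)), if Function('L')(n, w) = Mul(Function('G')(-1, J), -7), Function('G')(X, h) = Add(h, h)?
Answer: Rational(70, 4853) ≈ 0.014424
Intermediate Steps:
I = 38 (I = Add(2, Pow(Add(-2, -4), 2)) = Add(2, Pow(-6, 2)) = Add(2, 36) = 38)
J = 5 (J = Add(5, 0) = 5)
Function('G')(X, h) = Mul(2, h)
Function('L')(n, w) = -70 (Function('L')(n, w) = Mul(Mul(2, 5), -7) = Mul(10, -7) = -70)
Mul(Function('L')(Add(Mul(-7, Pow(94, -1)), Mul(I, Pow(66, -1))), 253), Pow(-4853, -1)) = Mul(-70, Pow(-4853, -1)) = Mul(-70, Rational(-1, 4853)) = Rational(70, 4853)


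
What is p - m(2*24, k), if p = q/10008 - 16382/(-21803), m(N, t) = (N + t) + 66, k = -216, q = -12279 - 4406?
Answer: 22057019249/218204424 ≈ 101.08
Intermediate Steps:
q = -16685
m(N, t) = 66 + N + t
p = -199831999/218204424 (p = -16685/10008 - 16382/(-21803) = -16685*1/10008 - 16382*(-1/21803) = -16685/10008 + 16382/21803 = -199831999/218204424 ≈ -0.91580)
p - m(2*24, k) = -199831999/218204424 - (66 + 2*24 - 216) = -199831999/218204424 - (66 + 48 - 216) = -199831999/218204424 - 1*(-102) = -199831999/218204424 + 102 = 22057019249/218204424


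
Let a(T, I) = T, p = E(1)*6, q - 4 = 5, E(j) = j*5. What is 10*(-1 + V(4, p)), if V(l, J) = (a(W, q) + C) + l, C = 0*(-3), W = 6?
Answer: 90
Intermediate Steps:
E(j) = 5*j
C = 0
q = 9 (q = 4 + 5 = 9)
p = 30 (p = (5*1)*6 = 5*6 = 30)
V(l, J) = 6 + l (V(l, J) = (6 + 0) + l = 6 + l)
10*(-1 + V(4, p)) = 10*(-1 + (6 + 4)) = 10*(-1 + 10) = 10*9 = 90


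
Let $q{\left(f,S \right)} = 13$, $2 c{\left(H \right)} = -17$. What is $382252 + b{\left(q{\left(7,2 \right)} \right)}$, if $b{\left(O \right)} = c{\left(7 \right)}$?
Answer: $\frac{764487}{2} \approx 3.8224 \cdot 10^{5}$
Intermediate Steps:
$c{\left(H \right)} = - \frac{17}{2}$ ($c{\left(H \right)} = \frac{1}{2} \left(-17\right) = - \frac{17}{2}$)
$b{\left(O \right)} = - \frac{17}{2}$
$382252 + b{\left(q{\left(7,2 \right)} \right)} = 382252 - \frac{17}{2} = \frac{764487}{2}$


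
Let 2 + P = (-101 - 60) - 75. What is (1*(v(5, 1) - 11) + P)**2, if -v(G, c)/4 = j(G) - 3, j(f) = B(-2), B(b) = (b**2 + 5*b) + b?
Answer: 42025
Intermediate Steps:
B(b) = b**2 + 6*b
j(f) = -8 (j(f) = -2*(6 - 2) = -2*4 = -8)
v(G, c) = 44 (v(G, c) = -4*(-8 - 3) = -4*(-11) = 44)
P = -238 (P = -2 + ((-101 - 60) - 75) = -2 + (-161 - 75) = -2 - 236 = -238)
(1*(v(5, 1) - 11) + P)**2 = (1*(44 - 11) - 238)**2 = (1*33 - 238)**2 = (33 - 238)**2 = (-205)**2 = 42025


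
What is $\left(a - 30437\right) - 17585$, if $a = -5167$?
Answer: $-53189$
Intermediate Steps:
$\left(a - 30437\right) - 17585 = \left(-5167 - 30437\right) - 17585 = -35604 - 17585 = -53189$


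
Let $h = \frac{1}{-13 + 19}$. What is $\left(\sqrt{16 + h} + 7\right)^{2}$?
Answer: $\frac{\left(42 + \sqrt{582}\right)^{2}}{36} \approx 121.46$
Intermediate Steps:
$h = \frac{1}{6} \approx 0.16667$
$\left(\sqrt{16 + h} + 7\right)^{2} = \left(\sqrt{16 + \frac{1}{6}} + 7\right)^{2} = \left(\sqrt{\frac{97}{6}} + 7\right)^{2} = \left(\frac{\sqrt{582}}{6} + 7\right)^{2} = \left(7 + \frac{\sqrt{582}}{6}\right)^{2}$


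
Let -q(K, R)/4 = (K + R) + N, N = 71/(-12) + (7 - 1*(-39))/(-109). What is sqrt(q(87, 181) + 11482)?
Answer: sqrt(1115842047)/327 ≈ 102.15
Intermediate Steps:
N = -8291/1308 (N = 71*(-1/12) + (7 + 39)*(-1/109) = -71/12 + 46*(-1/109) = -71/12 - 46/109 = -8291/1308 ≈ -6.3387)
q(K, R) = 8291/327 - 4*K - 4*R (q(K, R) = -4*((K + R) - 8291/1308) = -4*(-8291/1308 + K + R) = 8291/327 - 4*K - 4*R)
sqrt(q(87, 181) + 11482) = sqrt((8291/327 - 4*87 - 4*181) + 11482) = sqrt((8291/327 - 348 - 724) + 11482) = sqrt(-342253/327 + 11482) = sqrt(3412361/327) = sqrt(1115842047)/327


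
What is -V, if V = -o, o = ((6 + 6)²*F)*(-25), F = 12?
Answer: -43200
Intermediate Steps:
o = -43200 (o = ((6 + 6)²*12)*(-25) = (12²*12)*(-25) = (144*12)*(-25) = 1728*(-25) = -43200)
V = 43200 (V = -1*(-43200) = 43200)
-V = -1*43200 = -43200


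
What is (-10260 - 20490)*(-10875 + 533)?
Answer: 318016500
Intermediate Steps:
(-10260 - 20490)*(-10875 + 533) = -30750*(-10342) = 318016500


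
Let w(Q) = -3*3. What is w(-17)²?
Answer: 81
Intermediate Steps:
w(Q) = -9
w(-17)² = (-9)² = 81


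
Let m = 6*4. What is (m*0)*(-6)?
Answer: 0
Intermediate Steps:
m = 24
(m*0)*(-6) = (24*0)*(-6) = 0*(-6) = 0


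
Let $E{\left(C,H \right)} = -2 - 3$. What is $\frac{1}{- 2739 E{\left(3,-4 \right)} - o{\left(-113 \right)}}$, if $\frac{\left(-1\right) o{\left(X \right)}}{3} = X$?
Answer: $\frac{1}{13356} \approx 7.4873 \cdot 10^{-5}$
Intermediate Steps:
$E{\left(C,H \right)} = -5$
$o{\left(X \right)} = - 3 X$
$\frac{1}{- 2739 E{\left(3,-4 \right)} - o{\left(-113 \right)}} = \frac{1}{\left(-2739\right) \left(-5\right) - \left(-3\right) \left(-113\right)} = \frac{1}{13695 - 339} = \frac{1}{13356}$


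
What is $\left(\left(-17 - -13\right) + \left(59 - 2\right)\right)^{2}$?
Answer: $2809$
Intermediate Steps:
$\left(\left(-17 - -13\right) + \left(59 - 2\right)\right)^{2} = \left(\left(-17 + 13\right) + 57\right)^{2} = \left(-4 + 57\right)^{2} = 53^{2} = 2809$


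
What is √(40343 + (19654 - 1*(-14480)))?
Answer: √74477 ≈ 272.90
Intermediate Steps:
√(40343 + (19654 - 1*(-14480))) = √(40343 + (19654 + 14480)) = √(40343 + 34134) = √74477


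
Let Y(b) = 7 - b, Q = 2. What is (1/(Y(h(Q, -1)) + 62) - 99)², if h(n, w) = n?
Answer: 43983424/4489 ≈ 9798.0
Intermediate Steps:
(1/(Y(h(Q, -1)) + 62) - 99)² = (1/((7 - 1*2) + 62) - 99)² = (1/((7 - 2) + 62) - 99)² = (1/(5 + 62) - 99)² = (1/67 - 99)² = (-6632/67)² = 43983424/4489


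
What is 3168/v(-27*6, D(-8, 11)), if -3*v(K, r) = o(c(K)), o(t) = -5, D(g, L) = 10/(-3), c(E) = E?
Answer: 9504/5 ≈ 1900.8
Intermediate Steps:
D(g, L) = -10/3 (D(g, L) = 10*(-⅓) = -10/3)
v(K, r) = 5/3 (v(K, r) = -⅓*(-5) = 5/3)
3168/v(-27*6, D(-8, 11)) = 3168/(5/3) = 3168*(⅗) = 9504/5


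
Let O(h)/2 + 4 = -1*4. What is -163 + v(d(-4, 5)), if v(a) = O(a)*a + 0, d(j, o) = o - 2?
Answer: -211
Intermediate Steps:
O(h) = -16 (O(h) = -8 + 2*(-1*4) = -8 + 2*(-4) = -8 - 8 = -16)
d(j, o) = -2 + o
v(a) = -16*a (v(a) = -16*a + 0 = -16*a)
-163 + v(d(-4, 5)) = -163 - 16*(-2 + 5) = -163 - 16*3 = -163 - 48 = -211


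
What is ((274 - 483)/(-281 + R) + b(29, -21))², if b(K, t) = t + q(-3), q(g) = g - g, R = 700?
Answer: 81144064/175561 ≈ 462.20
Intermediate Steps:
q(g) = 0
b(K, t) = t (b(K, t) = t + 0 = t)
((274 - 483)/(-281 + R) + b(29, -21))² = ((274 - 483)/(-281 + 700) - 21)² = (-209/419 - 21)² = (-9008/419)² = 81144064/175561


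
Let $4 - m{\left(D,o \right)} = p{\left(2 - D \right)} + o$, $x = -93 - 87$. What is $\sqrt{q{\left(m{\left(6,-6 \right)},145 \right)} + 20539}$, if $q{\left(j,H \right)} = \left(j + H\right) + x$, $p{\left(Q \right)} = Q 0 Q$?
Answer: $\sqrt{20514} \approx 143.23$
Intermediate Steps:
$p{\left(Q \right)} = 0$ ($p{\left(Q \right)} = 0 Q = 0$)
$x = -180$ ($x = -93 - 87 = -180$)
$m{\left(D,o \right)} = 4 - o$ ($m{\left(D,o \right)} = 4 - \left(0 + o\right) = 4 - o$)
$q{\left(j,H \right)} = -180 + H + j$ ($q{\left(j,H \right)} = \left(j + H\right) - 180 = \left(H + j\right) - 180 = -180 + H + j$)
$\sqrt{q{\left(m{\left(6,-6 \right)},145 \right)} + 20539} = \sqrt{\left(-180 + 145 + \left(4 - -6\right)\right) + 20539} = \sqrt{\left(-180 + 145 + \left(4 + 6\right)\right) + 20539} = \sqrt{\left(-180 + 145 + 10\right) + 20539} = \sqrt{-25 + 20539} = \sqrt{20514}$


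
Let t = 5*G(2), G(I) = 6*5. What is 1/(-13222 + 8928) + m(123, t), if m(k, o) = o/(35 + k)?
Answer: 321971/339226 ≈ 0.94913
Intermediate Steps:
G(I) = 30
t = 150 (t = 5*30 = 150)
m(k, o) = o/(35 + k)
1/(-13222 + 8928) + m(123, t) = 1/(-13222 + 8928) + 150/(35 + 123) = 1/(-4294) + 150/158 = -1/4294 + 150*(1/158) = -1/4294 + 75/79 = 321971/339226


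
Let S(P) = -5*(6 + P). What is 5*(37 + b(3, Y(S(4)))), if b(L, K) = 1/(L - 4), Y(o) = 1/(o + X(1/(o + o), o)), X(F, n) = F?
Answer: 180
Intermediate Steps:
S(P) = -30 - 5*P
Y(o) = 1/(o + 1/(2*o)) (Y(o) = 1/(o + 1/(o + o)) = 1/(o + 1/(2*o)))
b(L, K) = 1/(-4 + L)
5*(37 + b(3, Y(S(4)))) = 5*(37 + 1/(-4 + 3)) = 5*(37 + 1/(-1)) = 5*(37 - 1) = 5*36 = 180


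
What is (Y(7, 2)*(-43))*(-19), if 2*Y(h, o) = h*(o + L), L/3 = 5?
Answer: 97223/2 ≈ 48612.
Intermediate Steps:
L = 15 (L = 3*5 = 15)
Y(h, o) = h*(15 + o)/2 (Y(h, o) = (h*(o + 15))/2 = (h*(15 + o))/2 = h*(15 + o)/2)
(Y(7, 2)*(-43))*(-19) = (((½)*7*(15 + 2))*(-43))*(-19) = (((½)*7*17)*(-43))*(-19) = ((119/2)*(-43))*(-19) = -5117/2*(-19) = 97223/2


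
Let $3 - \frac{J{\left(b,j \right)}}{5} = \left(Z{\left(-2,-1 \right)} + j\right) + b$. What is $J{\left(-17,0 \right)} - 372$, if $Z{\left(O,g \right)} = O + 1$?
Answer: $-267$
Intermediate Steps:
$Z{\left(O,g \right)} = 1 + O$
$J{\left(b,j \right)} = 20 - 5 b - 5 j$ ($J{\left(b,j \right)} = 15 - 5 \left(\left(\left(1 - 2\right) + j\right) + b\right) = 15 - 5 \left(\left(-1 + j\right) + b\right) = 15 - 5 \left(-1 + b + j\right) = 15 - \left(-5 + 5 b + 5 j\right) = 20 - 5 b - 5 j$)
$J{\left(-17,0 \right)} - 372 = \left(20 - -85 - 0\right) - 372 = \left(20 + 85 + 0\right) - 372 = 105 - 372 = -267$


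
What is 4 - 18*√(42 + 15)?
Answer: 4 - 18*√57 ≈ -131.90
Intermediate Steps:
4 - 18*√(42 + 15) = 4 - 18*√57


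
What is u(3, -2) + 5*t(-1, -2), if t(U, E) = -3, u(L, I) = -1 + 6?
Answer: -10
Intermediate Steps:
u(L, I) = 5
u(3, -2) + 5*t(-1, -2) = 5 + 5*(-3) = 5 - 15 = -10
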